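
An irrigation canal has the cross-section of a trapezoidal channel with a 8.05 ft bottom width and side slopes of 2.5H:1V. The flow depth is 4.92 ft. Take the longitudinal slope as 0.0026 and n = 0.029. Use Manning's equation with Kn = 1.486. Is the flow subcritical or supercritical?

subcritical

With bottom width b = 8.05 ft and side slope z = 2.5: A = (b + zy)y = (8.05 + 2.5×4.92)×4.92 = 100.1 ft²; P = b + 2y√(1+z²) = 8.05 + 2×4.92×2.693 = 34.55 ft.
Hydraulic radius R = A/P = 100.1/34.55 = 2.898 ft.
V = (1.486/n) R^(2/3) √S = (1.486/0.029) × 2.898^(2/3) × √0.0026 = 5.311 ft/s. Hydraulic depth D_h = A/T = 100.1/32.65 = 3.067 ft.
Froude number Fr = V/√(g·D_h) = 5.311/√(32.2×3.067) = 0.535, which is less than 1, so the flow is subcritical.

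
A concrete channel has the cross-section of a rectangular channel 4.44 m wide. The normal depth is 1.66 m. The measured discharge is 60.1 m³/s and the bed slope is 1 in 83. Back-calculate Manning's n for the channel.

Flow area A = b·y = 4.44 × 1.66 = 7.37 m². Wetted perimeter P = b + 2y = 4.44 + 2×1.66 = 7.76 m.
Hydraulic radius R = A/P = 7.37/7.76 = 0.9498 m.
Rearranging Manning's equation: n = (1/Q) A R^(2/3) S^(1/2) = (1/60.1) × 7.37 × 0.9498^(2/3) × √0.01205 = 0.013.

n = 0.013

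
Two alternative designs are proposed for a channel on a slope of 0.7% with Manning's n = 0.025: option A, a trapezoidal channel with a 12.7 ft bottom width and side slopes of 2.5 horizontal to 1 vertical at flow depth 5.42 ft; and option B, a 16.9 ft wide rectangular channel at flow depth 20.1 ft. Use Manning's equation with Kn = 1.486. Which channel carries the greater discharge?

Channel A: With bottom width b = 12.7 ft and side slope z = 2.5: A = (b + zy)y = (12.7 + 2.5×5.42)×5.42 = 142.3 ft²; P = b + 2y√(1+z²) = 12.7 + 2×5.42×2.693 = 41.89 ft. Hydraulic radius R = A/P = 142.3/41.89 = 3.397 ft. Q_A = (1.486/0.025)·142.3·3.397^(2/3)·√0.007 = 1599 ft³/s.
Channel B: Flow area A = b·y = 16.9 × 20.1 = 339.7 ft². Wetted perimeter P = b + 2y = 16.9 + 2×20.1 = 57.1 ft. Hydraulic radius R = A/P = 339.7/57.1 = 5.949 ft. Q_B = (1.486/0.025)·339.7·5.949^(2/3)·√0.007 = 5546 ft³/s.
Q_A = 1599 ft³/s vs Q_B = 5546 ft³/s, so channel B carries more.

channel B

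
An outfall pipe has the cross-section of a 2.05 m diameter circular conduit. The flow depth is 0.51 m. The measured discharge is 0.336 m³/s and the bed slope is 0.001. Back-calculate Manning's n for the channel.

n = 0.027

For a circular section of diameter D = 2.05 m at depth y = 0.51 m, the central angle is θ = 2 arccos(1 − 2y/D) = 2.089 rad. Then A = (D²/8)(θ − sin θ) = 0.6408 m² and P = Dθ/2 = 2.141 m.
Hydraulic radius R = A/P = 0.6408/2.141 = 0.2993 m.
Rearranging Manning's equation: n = (1/Q) A R^(2/3) S^(1/2) = (1/0.336) × 0.6408 × 0.2993^(2/3) × √0.001 = 0.027.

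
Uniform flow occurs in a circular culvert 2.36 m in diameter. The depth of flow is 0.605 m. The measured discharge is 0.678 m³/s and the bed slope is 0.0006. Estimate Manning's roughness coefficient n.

For a circular section of diameter D = 2.36 m at depth y = 0.605 m, the central angle is θ = 2 arccos(1 − 2y/D) = 2.124 rad. Then A = (D²/8)(θ − sin θ) = 0.886 m² and P = Dθ/2 = 2.506 m.
Hydraulic radius R = A/P = 0.886/2.506 = 0.3536 m.
Rearranging Manning's equation: n = (1/Q) A R^(2/3) S^(1/2) = (1/0.678) × 0.886 × 0.3536^(2/3) × √0.0006 = 0.016.

n = 0.016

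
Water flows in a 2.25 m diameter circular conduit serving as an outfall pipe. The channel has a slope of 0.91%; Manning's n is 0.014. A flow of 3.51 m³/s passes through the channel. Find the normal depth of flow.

Manning's equation rearranged: A R^(2/3) = nQ / (1·√S) = 0.014 × 3.51 / (√0.0091) = 0.5151.
Try y = 0.814 m: A R^(2/3) = 0.7581 — high.
Try y = 0.665 m: A R^(2/3) = 0.5155 — ≈ 0.5151.

y_n = 0.665 m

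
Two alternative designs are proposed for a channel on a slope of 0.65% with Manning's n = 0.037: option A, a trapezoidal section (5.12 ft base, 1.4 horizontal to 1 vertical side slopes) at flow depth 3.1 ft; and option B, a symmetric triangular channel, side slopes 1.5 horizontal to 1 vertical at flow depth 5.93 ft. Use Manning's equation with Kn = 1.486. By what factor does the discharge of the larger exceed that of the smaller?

Channel A: With bottom width b = 5.12 ft and side slope z = 1.4: A = (b + zy)y = (5.12 + 1.4×3.1)×3.1 = 29.33 ft²; P = b + 2y√(1+z²) = 5.12 + 2×3.1×1.72 = 15.79 ft. Hydraulic radius R = A/P = 29.33/15.79 = 1.858 ft. Q_A = (1.486/0.037)·29.33·1.858^(2/3)·√0.0065 = 143.5 ft³/s.
Channel B: For a triangular section with side slope z = 1.5: A = zy² = 1.5×5.93² = 52.75 ft²; P = 2y√(1+z²) = 2×5.93×1.803 = 21.38 ft. Hydraulic radius R = A/P = 52.75/21.38 = 2.467 ft. Q_B = (1.486/0.037)·52.75·2.467^(2/3)·√0.0065 = 311.8 ft³/s.
The larger discharge is 311.8 ft³/s and the smaller is 143.5 ft³/s; the ratio is 2.17.

2.17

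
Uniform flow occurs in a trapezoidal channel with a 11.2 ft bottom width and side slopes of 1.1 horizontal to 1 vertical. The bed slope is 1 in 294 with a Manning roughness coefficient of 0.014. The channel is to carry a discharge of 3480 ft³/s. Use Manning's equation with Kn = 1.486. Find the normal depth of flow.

y_n = 9.05 ft

Manning's equation rearranged: A R^(2/3) = nQ / (1.486·√S) = 0.014 × 3480 / (1.486 × √0.003401) = 562.2.
Try y = 6.25 ft: A R^(2/3) = 274.8 — too small.
Try y = 11 ft: A R^(2/3) = 830.9 — too large.
Try y = 9.05 ft: A R^(2/3) = 561.6 — matches.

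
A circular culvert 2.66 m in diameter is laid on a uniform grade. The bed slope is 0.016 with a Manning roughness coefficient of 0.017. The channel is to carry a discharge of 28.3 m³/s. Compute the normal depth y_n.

Manning's equation rearranged: A R^(2/3) = nQ / (1·√S) = 0.017 × 28.3 / (√0.016) = 3.803.
At y = 1.35 m: A R^(2/3) = 2.171 — too small.
At y = 2.21 m: A R^(2/3) = 4.284 — too large.
At y = 1.97 m: A R^(2/3) = 3.804 — close enough.

y_n = 1.97 m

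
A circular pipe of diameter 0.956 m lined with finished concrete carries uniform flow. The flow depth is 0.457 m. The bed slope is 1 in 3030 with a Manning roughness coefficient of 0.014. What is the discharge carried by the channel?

For a circular section of diameter D = 0.956 m at depth y = 0.457 m, the central angle is θ = 2 arccos(1 − 2y/D) = 3.054 rad. Then A = (D²/8)(θ − sin θ) = 0.3388 m² and P = Dθ/2 = 1.46 m.
Hydraulic radius R = A/P = 0.3388/1.46 = 0.2321 m.
Manning's equation: Q = (1/n) A R^(2/3) S^(1/2) = (1/0.014) × 0.3388 × 0.2321^(2/3) × 0.00033^(1/2) = 0.166 m³/s.

Q = 0.166 m³/s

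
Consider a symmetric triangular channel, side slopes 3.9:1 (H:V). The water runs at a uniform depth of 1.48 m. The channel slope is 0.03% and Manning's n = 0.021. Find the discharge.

For a triangular section with side slope z = 3.9: A = zy² = 3.9×1.48² = 8.543 m²; P = 2y√(1+z²) = 2×1.48×4.026 = 11.92 m.
Hydraulic radius R = A/P = 8.543/11.92 = 0.7168 m.
Manning's equation: Q = (1/n) A R^(2/3) S^(1/2) = (1/0.021) × 8.543 × 0.7168^(2/3) × 0.0003^(1/2) = 5.64 m³/s.

Q = 5.64 m³/s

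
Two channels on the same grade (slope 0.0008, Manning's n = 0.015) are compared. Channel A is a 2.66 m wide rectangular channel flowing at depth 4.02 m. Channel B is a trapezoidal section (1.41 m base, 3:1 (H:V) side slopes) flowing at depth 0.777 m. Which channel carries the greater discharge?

channel A

Channel A: Flow area A = b·y = 2.66 × 4.02 = 10.69 m². Wetted perimeter P = b + 2y = 2.66 + 2×4.02 = 10.7 m. Hydraulic radius R = A/P = 10.69/10.7 = 0.9994 m. Q_A = (1/0.015)·10.69·0.9994^(2/3)·√0.0008 = 20.15 m³/s.
Channel B: With bottom width b = 1.41 m and side slope z = 3: A = (b + zy)y = (1.41 + 3×0.777)×0.777 = 2.907 m²; P = b + 2y√(1+z²) = 1.41 + 2×0.777×3.162 = 6.324 m. Hydraulic radius R = A/P = 2.907/6.324 = 0.4596 m. Q_B = (1/0.015)·2.907·0.4596^(2/3)·√0.0008 = 3.264 m³/s.
Q_A = 20.15 m³/s vs Q_B = 3.264 m³/s, so channel A carries more.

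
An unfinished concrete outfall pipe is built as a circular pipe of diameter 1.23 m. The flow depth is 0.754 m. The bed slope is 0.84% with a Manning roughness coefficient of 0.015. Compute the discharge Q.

For a circular section of diameter D = 1.23 m at depth y = 0.754 m, the central angle is θ = 2 arccos(1 − 2y/D) = 3.598 rad. Then A = (D²/8)(θ − sin θ) = 0.7636 m² and P = Dθ/2 = 2.213 m.
Hydraulic radius R = A/P = 0.7636/2.213 = 0.3451 m.
Manning's equation: Q = (1/n) A R^(2/3) S^(1/2) = (1/0.015) × 0.7636 × 0.3451^(2/3) × 0.0084^(1/2) = 2.3 m³/s.

Q = 2.3 m³/s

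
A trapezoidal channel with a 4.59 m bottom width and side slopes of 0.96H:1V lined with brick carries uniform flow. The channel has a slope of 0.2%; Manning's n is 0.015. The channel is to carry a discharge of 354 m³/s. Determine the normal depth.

y_n = 5.81 m

Manning's equation rearranged: A R^(2/3) = nQ / (1·√S) = 0.015 × 354 / (√0.002) = 118.7.
At y = 7.16 m: A R^(2/3) = 184.1 — over.
At y = 5.15 m: A R^(2/3) = 92.89 — short.
At y = 5.81 m: A R^(2/3) = 118.9 — matches.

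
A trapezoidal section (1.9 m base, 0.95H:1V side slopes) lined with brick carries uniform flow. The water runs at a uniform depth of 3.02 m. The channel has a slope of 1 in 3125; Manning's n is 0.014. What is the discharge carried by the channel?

Q = 23.1 m³/s

With bottom width b = 1.9 m and side slope z = 0.95: A = (b + zy)y = (1.9 + 0.95×3.02)×3.02 = 14.4 m²; P = b + 2y√(1+z²) = 1.9 + 2×3.02×1.379 = 10.23 m.
Hydraulic radius R = A/P = 14.4/10.23 = 1.408 m.
Manning's equation: Q = (1/n) A R^(2/3) S^(1/2) = (1/0.014) × 14.4 × 1.408^(2/3) × 0.00032^(1/2) = 23.1 m³/s.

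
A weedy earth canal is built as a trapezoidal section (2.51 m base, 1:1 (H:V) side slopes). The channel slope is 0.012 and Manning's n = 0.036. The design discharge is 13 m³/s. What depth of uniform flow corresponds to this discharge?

Manning's equation rearranged: A R^(2/3) = nQ / (1·√S) = 0.036 × 13 / (√0.012) = 4.272.
Trying y = 0.951 m: A R^(2/3) = 2.426 — too small.
Trying y = 1.48 m: A R^(2/3) = 5.431 — too large.
Trying y = 1.3 m: A R^(2/3) = 4.27 — matches.

y_n = 1.3 m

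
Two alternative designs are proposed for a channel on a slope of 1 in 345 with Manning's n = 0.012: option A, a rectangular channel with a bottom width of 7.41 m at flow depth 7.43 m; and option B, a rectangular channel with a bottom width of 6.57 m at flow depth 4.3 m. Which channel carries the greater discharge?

channel A

Channel A: Flow area A = b·y = 7.41 × 7.43 = 55.06 m². Wetted perimeter P = b + 2y = 7.41 + 2×7.43 = 22.27 m. Hydraulic radius R = A/P = 55.06/22.27 = 2.472 m. Q_A = (1/0.012)·55.06·2.472^(2/3)·√0.002899 = 451.6 m³/s.
Channel B: Flow area A = b·y = 6.57 × 4.3 = 28.25 m². Wetted perimeter P = b + 2y = 6.57 + 2×4.3 = 15.17 m. Hydraulic radius R = A/P = 28.25/15.17 = 1.862 m. Q_B = (1/0.012)·28.25·1.862^(2/3)·√0.002899 = 191.9 m³/s.
Q_A = 451.6 m³/s vs Q_B = 191.9 m³/s, so channel A carries more.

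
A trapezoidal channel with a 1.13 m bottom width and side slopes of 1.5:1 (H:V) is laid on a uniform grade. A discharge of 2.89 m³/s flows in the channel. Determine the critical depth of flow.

At critical depth, Q² T / (g A³) = 1, i.e. A³/T = Q²/g = 2.89²/9.81 = 0.8514.
Try y = 0.804 m: A³/T = 1.87 — too large.
Try y = 0.488 m: A³/T = 0.2892 — too small.
Try y = 0.654 m: A³/T = 0.8511 — matches.

y_c = 0.654 m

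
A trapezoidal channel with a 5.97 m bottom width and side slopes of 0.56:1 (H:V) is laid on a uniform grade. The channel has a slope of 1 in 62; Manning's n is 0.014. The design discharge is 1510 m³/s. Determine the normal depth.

y_n = 7.44 m

Manning's equation rearranged: A R^(2/3) = nQ / (1·√S) = 0.014 × 1510 / (√0.01613) = 166.5.
Try y = 9.26 m: A R^(2/3) = 251.5 — too large.
Try y = 6.2 m: A R^(2/3) = 119.1 — too small.
Try y = 7.44 m: A R^(2/3) = 166.3 — ≈ 166.5.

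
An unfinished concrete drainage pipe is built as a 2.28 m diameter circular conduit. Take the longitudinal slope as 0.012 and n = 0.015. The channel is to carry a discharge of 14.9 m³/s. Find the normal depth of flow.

y_n = 1.44 m

Manning's equation rearranged: A R^(2/3) = nQ / (1·√S) = 0.015 × 14.9 / (√0.012) = 2.04.
At y = 1.22 m: A R^(2/3) = 1.572 — short.
At y = 1.44 m: A R^(2/3) = 2.037 — close enough.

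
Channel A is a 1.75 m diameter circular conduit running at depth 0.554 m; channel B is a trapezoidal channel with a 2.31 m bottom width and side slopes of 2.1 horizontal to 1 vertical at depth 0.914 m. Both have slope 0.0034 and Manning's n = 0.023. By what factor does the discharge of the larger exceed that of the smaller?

Channel A: For a circular section of diameter D = 1.75 m at depth y = 0.554 m, the central angle is θ = 2 arccos(1 − 2y/D) = 2.39 rad. Then A = (D²/8)(θ − sin θ) = 0.6538 m² and P = Dθ/2 = 2.092 m. Hydraulic radius R = A/P = 0.6538/2.092 = 0.3126 m. Q_A = (1/0.023)·0.6538·0.3126^(2/3)·√0.0034 = 0.7634 m³/s.
Channel B: With bottom width b = 2.31 m and side slope z = 2.1: A = (b + zy)y = (2.31 + 2.1×0.914)×0.914 = 3.866 m²; P = b + 2y√(1+z²) = 2.31 + 2×0.914×2.326 = 6.562 m. Hydraulic radius R = A/P = 3.866/6.562 = 0.5891 m. Q_B = (1/0.023)·3.866·0.5891^(2/3)·√0.0034 = 6.887 m³/s.
The larger discharge is 6.887 m³/s and the smaller is 0.7634 m³/s; the ratio is 9.02.

9.02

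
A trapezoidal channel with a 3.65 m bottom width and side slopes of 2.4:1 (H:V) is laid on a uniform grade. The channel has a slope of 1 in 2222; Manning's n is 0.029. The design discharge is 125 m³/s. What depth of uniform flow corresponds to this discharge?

y_n = 5.29 m

Manning's equation rearranged: A R^(2/3) = nQ / (1·√S) = 0.029 × 125 / (√0.00045) = 170.9.
Try y = 4.09 m: A R^(2/3) = 93.45 — short.
Try y = 6.06 m: A R^(2/3) = 236.2 — over.
Try y = 5.29 m: A R^(2/3) = 170.8 — ≈ 170.9.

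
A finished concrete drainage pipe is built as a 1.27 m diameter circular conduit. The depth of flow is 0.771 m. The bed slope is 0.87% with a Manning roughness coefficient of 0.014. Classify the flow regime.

For a circular section of diameter D = 1.27 m at depth y = 0.771 m, the central angle is θ = 2 arccos(1 − 2y/D) = 3.573 rad. Then A = (D²/8)(θ − sin θ) = 0.8048 m² and P = Dθ/2 = 2.269 m.
Hydraulic radius R = A/P = 0.8048/2.269 = 0.3547 m.
V = (1/n) R^(2/3) √S = (1/0.014) × 0.3547^(2/3) × √0.0087 = 3.338 m/s. Hydraulic depth D_h = A/T = 0.8048/1.241 = 0.6487 m.
Froude number Fr = V/√(g·D_h) = 3.338/√(9.81×0.6487) = 1.32, which is greater than 1, so the flow is supercritical.

supercritical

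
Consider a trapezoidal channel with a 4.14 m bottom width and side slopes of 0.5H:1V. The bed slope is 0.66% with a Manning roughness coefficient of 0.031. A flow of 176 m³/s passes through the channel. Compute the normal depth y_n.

y_n = 5.55 m

Manning's equation rearranged: A R^(2/3) = nQ / (1·√S) = 0.031 × 176 / (√0.0066) = 67.16.
Trying y = 6.97 m: A R^(2/3) = 102.9 — over.
Trying y = 4.79 m: A R^(2/3) = 51.46 — short.
Trying y = 5.55 m: A R^(2/3) = 67.24 — ≈ 67.16.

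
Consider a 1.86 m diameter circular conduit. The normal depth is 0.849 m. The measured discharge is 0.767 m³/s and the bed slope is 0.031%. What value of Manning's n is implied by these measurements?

n = 0.016

For a circular section of diameter D = 1.86 m at depth y = 0.849 m, the central angle is θ = 2 arccos(1 − 2y/D) = 2.967 rad. Then A = (D²/8)(θ − sin θ) = 1.208 m² and P = Dθ/2 = 2.759 m.
Hydraulic radius R = A/P = 1.208/2.759 = 0.4378 m.
Rearranging Manning's equation: n = (1/Q) A R^(2/3) S^(1/2) = (1/0.767) × 1.208 × 0.4378^(2/3) × √0.00031 = 0.016.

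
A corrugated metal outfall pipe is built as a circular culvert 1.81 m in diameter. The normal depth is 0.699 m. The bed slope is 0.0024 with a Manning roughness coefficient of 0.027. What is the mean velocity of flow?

For a circular section of diameter D = 1.81 m at depth y = 0.699 m, the central angle is θ = 2 arccos(1 − 2y/D) = 2.682 rad. Then A = (D²/8)(θ − sin θ) = 0.9169 m² and P = Dθ/2 = 2.427 m.
Hydraulic radius R = A/P = 0.9169/2.427 = 0.3777 m.
From Manning's equation, V = (1/n) R^(2/3) S^(1/2) = (1/0.027) × 0.3777^(2/3) × 0.0024^(1/2) = 0.948 m/s.

V = 0.948 m/s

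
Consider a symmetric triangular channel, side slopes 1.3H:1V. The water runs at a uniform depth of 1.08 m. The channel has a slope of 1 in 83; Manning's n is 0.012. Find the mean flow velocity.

For a triangular section with side slope z = 1.3: A = zy² = 1.3×1.08² = 1.516 m²; P = 2y√(1+z²) = 2×1.08×1.64 = 3.543 m.
Hydraulic radius R = A/P = 1.516/3.543 = 0.428 m.
From Manning's equation, V = (1/n) R^(2/3) S^(1/2) = (1/0.012) × 0.428^(2/3) × 0.01205^(1/2) = 5.2 m/s.

V = 5.2 m/s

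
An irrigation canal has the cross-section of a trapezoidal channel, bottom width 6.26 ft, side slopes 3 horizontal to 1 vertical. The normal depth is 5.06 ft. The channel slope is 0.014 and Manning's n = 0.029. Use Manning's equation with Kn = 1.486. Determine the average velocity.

With bottom width b = 6.26 ft and side slope z = 3: A = (b + zy)y = (6.26 + 3×5.06)×5.06 = 108.5 ft²; P = b + 2y√(1+z²) = 6.26 + 2×5.06×3.162 = 38.26 ft.
Hydraulic radius R = A/P = 108.5/38.26 = 2.835 ft.
From Manning's equation, V = (1.486/n) R^(2/3) S^(1/2) = (1.486/0.029) × 2.835^(2/3) × 0.014^(1/2) = 12.1 ft/s.

V = 12.1 ft/s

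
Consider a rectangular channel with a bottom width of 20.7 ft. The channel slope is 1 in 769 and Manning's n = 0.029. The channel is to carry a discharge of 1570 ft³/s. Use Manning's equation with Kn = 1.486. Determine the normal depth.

Manning's equation rearranged: A R^(2/3) = nQ / (1.486·√S) = 0.029 × 1570 / (1.486 × √0.0013) = 849.7.
Try y = 14.6 ft: A R^(2/3) = 1004 — over.
Try y = 11.1 ft: A R^(2/3) = 703.4 — short.
Try y = 12.8 ft: A R^(2/3) = 847.7 — matches.

y_n = 12.8 ft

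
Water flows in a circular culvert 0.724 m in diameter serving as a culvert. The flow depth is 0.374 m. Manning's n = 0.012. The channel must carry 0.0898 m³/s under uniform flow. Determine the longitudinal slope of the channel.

For a circular section of diameter D = 0.724 m at depth y = 0.374 m, the central angle is θ = 2 arccos(1 − 2y/D) = 3.208 rad. Then A = (D²/8)(θ − sin θ) = 0.2145 m² and P = Dθ/2 = 1.161 m.
Hydraulic radius R = A/P = 0.2145/1.161 = 0.1847 m.
From Manning's equation, S = [nQ / (1 A R^(2/3))]² = [0.012 × 0.0898 / (1 × 0.2145 × 0.1847^(2/3))]² = 0.00024.

S = 0.00024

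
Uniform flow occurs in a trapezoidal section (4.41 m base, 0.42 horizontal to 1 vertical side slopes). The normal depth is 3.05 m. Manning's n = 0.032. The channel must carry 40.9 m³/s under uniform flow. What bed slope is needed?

With bottom width b = 4.41 m and side slope z = 0.42: A = (b + zy)y = (4.41 + 0.42×3.05)×3.05 = 17.36 m²; P = b + 2y√(1+z²) = 4.41 + 2×3.05×1.085 = 11.03 m.
Hydraulic radius R = A/P = 17.36/11.03 = 1.574 m.
From Manning's equation, S = [nQ / (1 A R^(2/3))]² = [0.032 × 40.9 / (1 × 17.36 × 1.574^(2/3))]² = 0.0031.

S = 0.0031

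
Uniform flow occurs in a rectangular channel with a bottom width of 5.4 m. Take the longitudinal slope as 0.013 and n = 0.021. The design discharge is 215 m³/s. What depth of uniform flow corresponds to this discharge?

Manning's equation rearranged: A R^(2/3) = nQ / (1·√S) = 0.021 × 215 / (√0.013) = 39.6.
Trying y = 5.92 m: A R^(2/3) = 48.25 — too large.
Trying y = 3.68 m: A R^(2/3) = 26.7 — too small.
Trying y = 5.04 m: A R^(2/3) = 39.65 — matches.

y_n = 5.04 m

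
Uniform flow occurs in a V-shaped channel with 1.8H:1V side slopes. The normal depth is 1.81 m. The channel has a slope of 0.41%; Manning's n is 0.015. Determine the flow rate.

Q = 21.5 m³/s

For a triangular section with side slope z = 1.8: A = zy² = 1.8×1.81² = 5.897 m²; P = 2y√(1+z²) = 2×1.81×2.059 = 7.454 m.
Hydraulic radius R = A/P = 5.897/7.454 = 0.7911 m.
Manning's equation: Q = (1/n) A R^(2/3) S^(1/2) = (1/0.015) × 5.897 × 0.7911^(2/3) × 0.0041^(1/2) = 21.5 m³/s.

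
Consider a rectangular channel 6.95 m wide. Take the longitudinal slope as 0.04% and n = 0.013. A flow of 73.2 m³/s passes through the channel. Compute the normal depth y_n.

y_n = 4.4 m

Manning's equation rearranged: A R^(2/3) = nQ / (1·√S) = 0.013 × 73.2 / (√0.0004) = 47.58.
At y = 3.37 m: A R^(2/3) = 33.5 — too small.
At y = 4.4 m: A R^(2/3) = 47.59 — matches.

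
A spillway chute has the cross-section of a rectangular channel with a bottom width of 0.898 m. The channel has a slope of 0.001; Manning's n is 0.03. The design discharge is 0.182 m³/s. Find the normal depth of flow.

y_n = 0.502 m

Manning's equation rearranged: A R^(2/3) = nQ / (1·√S) = 0.03 × 0.182 / (√0.001) = 0.1727.
At y = 0.391 m: A R^(2/3) = 0.1237 — short.
At y = 0.502 m: A R^(2/3) = 0.1726 — close enough.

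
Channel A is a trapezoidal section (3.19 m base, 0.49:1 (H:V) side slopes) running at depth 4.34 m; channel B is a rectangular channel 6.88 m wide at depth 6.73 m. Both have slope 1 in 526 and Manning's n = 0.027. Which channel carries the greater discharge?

Channel A: With bottom width b = 3.19 m and side slope z = 0.49: A = (b + zy)y = (3.19 + 0.49×4.34)×4.34 = 23.07 m²; P = b + 2y√(1+z²) = 3.19 + 2×4.34×1.114 = 12.86 m. Hydraulic radius R = A/P = 23.07/12.86 = 1.795 m. Q_A = (1/0.027)·23.07·1.795^(2/3)·√0.001901 = 55.03 m³/s.
Channel B: Flow area A = b·y = 6.88 × 6.73 = 46.3 m². Wetted perimeter P = b + 2y = 6.88 + 2×6.73 = 20.34 m. Hydraulic radius R = A/P = 46.3/20.34 = 2.276 m. Q_B = (1/0.027)·46.3·2.276^(2/3)·√0.001901 = 129.4 m³/s.
Q_A = 55.03 m³/s vs Q_B = 129.4 m³/s, so channel B carries more.

channel B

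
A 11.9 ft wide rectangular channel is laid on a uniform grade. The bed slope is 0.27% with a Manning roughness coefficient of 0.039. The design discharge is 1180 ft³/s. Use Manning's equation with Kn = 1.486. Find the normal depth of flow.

y_n = 18.4 ft

Manning's equation rearranged: A R^(2/3) = nQ / (1.486·√S) = 0.039 × 1180 / (1.486 × √0.0027) = 596.
Try y = 23.3 ft: A R^(2/3) = 782.3 — over.
Try y = 15.5 ft: A R^(2/3) = 487.7 — short.
Try y = 18.4 ft: A R^(2/3) = 596.5 — close enough.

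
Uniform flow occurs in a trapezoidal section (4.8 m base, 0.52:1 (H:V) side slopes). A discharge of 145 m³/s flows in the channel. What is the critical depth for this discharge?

y_c = 3.91 m

At critical depth, Q² T / (g A³) = 1, i.e. A³/T = Q²/g = 145²/9.81 = 2143.
Try y = 3.12 m: A³/T = 1000 — too small.
Try y = 3.91 m: A³/T = 2151 — matches.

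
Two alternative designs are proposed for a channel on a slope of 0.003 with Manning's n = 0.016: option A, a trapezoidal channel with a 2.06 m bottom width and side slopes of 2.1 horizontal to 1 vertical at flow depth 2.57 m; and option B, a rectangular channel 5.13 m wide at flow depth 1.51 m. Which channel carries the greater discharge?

Channel A: With bottom width b = 2.06 m and side slope z = 2.1: A = (b + zy)y = (2.06 + 2.1×2.57)×2.57 = 19.16 m²; P = b + 2y√(1+z²) = 2.06 + 2×2.57×2.326 = 14.02 m. Hydraulic radius R = A/P = 19.16/14.02 = 1.367 m. Q_A = (1/0.016)·19.16·1.367^(2/3)·√0.003 = 80.82 m³/s.
Channel B: Flow area A = b·y = 5.13 × 1.51 = 7.746 m². Wetted perimeter P = b + 2y = 5.13 + 2×1.51 = 8.15 m. Hydraulic radius R = A/P = 7.746/8.15 = 0.9505 m. Q_B = (1/0.016)·7.746·0.9505^(2/3)·√0.003 = 25.63 m³/s.
Q_A = 80.82 m³/s vs Q_B = 25.63 m³/s, so channel A carries more.

channel A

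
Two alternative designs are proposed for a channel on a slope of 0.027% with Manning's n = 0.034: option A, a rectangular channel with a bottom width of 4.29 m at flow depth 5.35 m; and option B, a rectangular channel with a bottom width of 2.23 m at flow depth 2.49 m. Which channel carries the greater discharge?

channel A

Channel A: Flow area A = b·y = 4.29 × 5.35 = 22.95 m². Wetted perimeter P = b + 2y = 4.29 + 2×5.35 = 14.99 m. Hydraulic radius R = A/P = 22.95/14.99 = 1.531 m. Q_A = (1/0.034)·22.95·1.531^(2/3)·√0.00027 = 14.74 m³/s.
Channel B: Flow area A = b·y = 2.23 × 2.49 = 5.553 m². Wetted perimeter P = b + 2y = 2.23 + 2×2.49 = 7.21 m. Hydraulic radius R = A/P = 5.553/7.21 = 0.7701 m. Q_B = (1/0.034)·5.553·0.7701^(2/3)·√0.00027 = 2.255 m³/s.
Q_A = 14.74 m³/s vs Q_B = 2.255 m³/s, so channel A carries more.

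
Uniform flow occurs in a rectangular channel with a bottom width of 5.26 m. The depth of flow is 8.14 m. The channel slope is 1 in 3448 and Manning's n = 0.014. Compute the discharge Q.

Q = 82.3 m³/s

Flow area A = b·y = 5.26 × 8.14 = 42.82 m². Wetted perimeter P = b + 2y = 5.26 + 2×8.14 = 21.54 m.
Hydraulic radius R = A/P = 42.82/21.54 = 1.988 m.
Manning's equation: Q = (1/n) A R^(2/3) S^(1/2) = (1/0.014) × 42.82 × 1.988^(2/3) × 0.00029^(1/2) = 82.3 m³/s.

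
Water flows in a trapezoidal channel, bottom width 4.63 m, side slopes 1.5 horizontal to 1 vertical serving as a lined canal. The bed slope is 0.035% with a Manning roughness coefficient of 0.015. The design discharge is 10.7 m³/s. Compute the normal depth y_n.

Manning's equation rearranged: A R^(2/3) = nQ / (1·√S) = 0.015 × 10.7 / (√0.00035) = 8.579.
Try y = 1.69 m: A R^(2/3) = 13.13 — too large.
Try y = 1.19 m: A R^(2/3) = 6.881 — too small.
Try y = 1.34 m: A R^(2/3) = 8.541 — ≈ 8.579.

y_n = 1.34 m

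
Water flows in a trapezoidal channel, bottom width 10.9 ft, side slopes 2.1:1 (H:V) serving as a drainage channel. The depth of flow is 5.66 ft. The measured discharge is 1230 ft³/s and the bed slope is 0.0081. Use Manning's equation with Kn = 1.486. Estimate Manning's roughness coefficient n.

n = 0.0321

With bottom width b = 10.9 ft and side slope z = 2.1: A = (b + zy)y = (10.9 + 2.1×5.66)×5.66 = 129 ft²; P = b + 2y√(1+z²) = 10.9 + 2×5.66×2.326 = 37.23 ft.
Hydraulic radius R = A/P = 129/37.23 = 3.464 ft.
Rearranging Manning's equation: n = (1.486/Q) A R^(2/3) S^(1/2) = (1.486/1230) × 129 × 3.464^(2/3) × √0.0081 = 0.0321.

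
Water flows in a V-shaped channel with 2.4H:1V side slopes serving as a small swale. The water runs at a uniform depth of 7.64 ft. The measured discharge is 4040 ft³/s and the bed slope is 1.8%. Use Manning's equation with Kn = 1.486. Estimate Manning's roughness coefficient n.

n = 0.016

For a triangular section with side slope z = 2.4: A = zy² = 2.4×7.64² = 140.1 ft²; P = 2y√(1+z²) = 2×7.64×2.6 = 39.73 ft.
Hydraulic radius R = A/P = 140.1/39.73 = 3.526 ft.
Rearranging Manning's equation: n = (1.486/Q) A R^(2/3) S^(1/2) = (1.486/4040) × 140.1 × 3.526^(2/3) × √0.018 = 0.016.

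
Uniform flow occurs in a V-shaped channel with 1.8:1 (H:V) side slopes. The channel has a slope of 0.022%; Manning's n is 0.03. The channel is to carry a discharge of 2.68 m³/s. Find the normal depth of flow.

y_n = 1.86 m

Manning's equation rearranged: A R^(2/3) = nQ / (1·√S) = 0.03 × 2.68 / (√0.00022) = 5.421.
At y = 2.12 m: A R^(2/3) = 7.689 — high.
At y = 1.35 m: A R^(2/3) = 2.308 — low.
At y = 1.86 m: A R^(2/3) = 5.424 — matches.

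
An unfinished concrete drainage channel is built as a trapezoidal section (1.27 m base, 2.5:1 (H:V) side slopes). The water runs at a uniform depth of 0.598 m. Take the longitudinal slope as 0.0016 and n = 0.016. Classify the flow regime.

With bottom width b = 1.27 m and side slope z = 2.5: A = (b + zy)y = (1.27 + 2.5×0.598)×0.598 = 1.653 m²; P = b + 2y√(1+z²) = 1.27 + 2×0.598×2.693 = 4.49 m.
Hydraulic radius R = A/P = 1.653/4.49 = 0.3682 m.
V = (1/n) R^(2/3) √S = (1/0.016) × 0.3682^(2/3) × √0.0016 = 1.284 m/s. Hydraulic depth D_h = A/T = 1.653/4.26 = 0.3881 m.
Froude number Fr = V/√(g·D_h) = 1.284/√(9.81×0.3881) = 0.658, which is less than 1, so the flow is subcritical.

subcritical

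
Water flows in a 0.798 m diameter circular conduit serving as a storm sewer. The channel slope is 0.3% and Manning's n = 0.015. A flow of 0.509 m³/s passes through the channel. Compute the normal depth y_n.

Manning's equation rearranged: A R^(2/3) = nQ / (1·√S) = 0.015 × 0.509 / (√0.003) = 0.1394.
Try y = 0.394 m: A R^(2/3) = 0.08357 — low.
Try y = 0.548 m: A R^(2/3) = 0.1394 — close enough.

y_n = 0.548 m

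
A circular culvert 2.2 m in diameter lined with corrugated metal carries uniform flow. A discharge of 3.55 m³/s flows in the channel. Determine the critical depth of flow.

y_c = 0.872 m

At critical depth, Q² T / (g A³) = 1, i.e. A³/T = Q²/g = 3.55²/9.81 = 1.285.
Try y = 1.04 m: A³/T = 2.519 — over.
Try y = 0.656 m: A³/T = 0.4274 — short.
Try y = 0.872 m: A³/T = 1.282 — ≈ 1.285.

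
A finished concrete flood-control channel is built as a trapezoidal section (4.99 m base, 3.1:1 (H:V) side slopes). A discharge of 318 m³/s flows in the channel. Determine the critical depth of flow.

At critical depth, Q² T / (g A³) = 1, i.e. A³/T = Q²/g = 318²/9.81 = 10310.
At y = 4.41 m: A³/T = 17240 — too large.
At y = 3.19 m: A³/T = 4317 — too small.
At y = 3.92 m: A³/T = 10360 — matches.

y_c = 3.92 m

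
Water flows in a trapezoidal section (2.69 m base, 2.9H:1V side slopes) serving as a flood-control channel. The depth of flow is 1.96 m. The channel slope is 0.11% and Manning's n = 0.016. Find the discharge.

Q = 36.6 m³/s

With bottom width b = 2.69 m and side slope z = 2.9: A = (b + zy)y = (2.69 + 2.9×1.96)×1.96 = 16.41 m²; P = b + 2y√(1+z²) = 2.69 + 2×1.96×3.068 = 14.71 m.
Hydraulic radius R = A/P = 16.41/14.71 = 1.115 m.
Manning's equation: Q = (1/n) A R^(2/3) S^(1/2) = (1/0.016) × 16.41 × 1.115^(2/3) × 0.0011^(1/2) = 36.6 m³/s.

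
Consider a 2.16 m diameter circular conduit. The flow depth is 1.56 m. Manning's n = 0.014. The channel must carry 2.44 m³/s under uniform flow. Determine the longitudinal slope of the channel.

S = 0.00026

For a circular section of diameter D = 2.16 m at depth y = 1.56 m, the central angle is θ = 2 arccos(1 − 2y/D) = 4.063 rad. Then A = (D²/8)(θ − sin θ) = 2.834 m² and P = Dθ/2 = 4.388 m.
Hydraulic radius R = A/P = 2.834/4.388 = 0.6458 m.
From Manning's equation, S = [nQ / (1 A R^(2/3))]² = [0.014 × 2.44 / (1 × 2.834 × 0.6458^(2/3))]² = 0.00026.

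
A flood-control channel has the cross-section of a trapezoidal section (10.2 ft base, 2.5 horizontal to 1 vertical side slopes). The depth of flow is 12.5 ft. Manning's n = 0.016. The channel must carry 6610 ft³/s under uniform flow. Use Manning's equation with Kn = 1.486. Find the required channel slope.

With bottom width b = 10.2 ft and side slope z = 2.5: A = (b + zy)y = (10.2 + 2.5×12.5)×12.5 = 518.1 ft²; P = b + 2y√(1+z²) = 10.2 + 2×12.5×2.693 = 77.51 ft.
Hydraulic radius R = A/P = 518.1/77.51 = 6.684 ft.
From Manning's equation, S = [nQ / (1.486 A R^(2/3))]² = [0.016 × 6610 / (1.486 × 518.1 × 6.684^(2/3))]² = 0.0015.

S = 0.0015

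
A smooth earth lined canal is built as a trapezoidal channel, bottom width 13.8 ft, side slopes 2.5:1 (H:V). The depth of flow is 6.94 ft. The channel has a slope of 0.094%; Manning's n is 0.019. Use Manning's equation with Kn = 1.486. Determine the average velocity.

With bottom width b = 13.8 ft and side slope z = 2.5: A = (b + zy)y = (13.8 + 2.5×6.94)×6.94 = 216.2 ft²; P = b + 2y√(1+z²) = 13.8 + 2×6.94×2.693 = 51.17 ft.
Hydraulic radius R = A/P = 216.2/51.17 = 4.225 ft.
From Manning's equation, V = (1.486/n) R^(2/3) S^(1/2) = (1.486/0.019) × 4.225^(2/3) × 0.00094^(1/2) = 6.27 ft/s.

V = 6.27 ft/s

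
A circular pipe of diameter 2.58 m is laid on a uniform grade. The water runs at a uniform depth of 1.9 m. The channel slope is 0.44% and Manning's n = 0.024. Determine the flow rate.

For a circular section of diameter D = 2.58 m at depth y = 1.9 m, the central angle is θ = 2 arccos(1 − 2y/D) = 4.127 rad. Then A = (D²/8)(θ − sin θ) = 4.127 m² and P = Dθ/2 = 5.323 m.
Hydraulic radius R = A/P = 4.127/5.323 = 0.7752 m.
Manning's equation: Q = (1/n) A R^(2/3) S^(1/2) = (1/0.024) × 4.127 × 0.7752^(2/3) × 0.0044^(1/2) = 9.63 m³/s.

Q = 9.63 m³/s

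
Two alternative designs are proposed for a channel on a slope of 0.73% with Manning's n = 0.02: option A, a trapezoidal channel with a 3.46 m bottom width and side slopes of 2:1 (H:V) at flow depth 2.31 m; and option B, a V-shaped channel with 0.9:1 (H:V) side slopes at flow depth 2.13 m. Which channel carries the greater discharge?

Channel A: With bottom width b = 3.46 m and side slope z = 2: A = (b + zy)y = (3.46 + 2×2.31)×2.31 = 18.66 m²; P = b + 2y√(1+z²) = 3.46 + 2×2.31×2.236 = 13.79 m. Hydraulic radius R = A/P = 18.66/13.79 = 1.353 m. Q_A = (1/0.02)·18.66·1.353^(2/3)·√0.0073 = 97.56 m³/s.
Channel B: For a triangular section with side slope z = 0.9: A = zy² = 0.9×2.13² = 4.083 m²; P = 2y√(1+z²) = 2×2.13×1.345 = 5.731 m. Hydraulic radius R = A/P = 4.083/5.731 = 0.7124 m. Q_B = (1/0.02)·4.083·0.7124^(2/3)·√0.0073 = 13.91 m³/s.
Q_A = 97.56 m³/s vs Q_B = 13.91 m³/s, so channel A carries more.

channel A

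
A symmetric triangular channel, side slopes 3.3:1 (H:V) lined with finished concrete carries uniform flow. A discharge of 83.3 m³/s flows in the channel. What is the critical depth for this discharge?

y_c = 2.65 m

At critical depth, Q² T / (g A³) = 1, i.e. A³/T = Q²/g = 83.3²/9.81 = 707.3.
Trying y = 3.33 m: A³/T = 2230 — high.
Trying y = 1.95 m: A³/T = 153.5 — low.
Trying y = 2.65 m: A³/T = 711.6 — ≈ 707.3.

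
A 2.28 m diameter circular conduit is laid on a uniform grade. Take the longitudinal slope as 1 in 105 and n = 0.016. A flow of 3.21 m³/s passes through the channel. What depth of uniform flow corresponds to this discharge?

Manning's equation rearranged: A R^(2/3) = nQ / (1·√S) = 0.016 × 3.21 / (√0.009524) = 0.5263.
Try y = 0.461 m: A R^(2/3) = 0.2513 — low.
Try y = 0.804 m: A R^(2/3) = 0.7485 — high.
Try y = 0.669 m: A R^(2/3) = 0.5265 — close enough.

y_n = 0.669 m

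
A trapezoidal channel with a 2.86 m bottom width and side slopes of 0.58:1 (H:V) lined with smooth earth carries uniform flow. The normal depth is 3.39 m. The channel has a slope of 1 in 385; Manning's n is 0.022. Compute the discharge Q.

With bottom width b = 2.86 m and side slope z = 0.58: A = (b + zy)y = (2.86 + 0.58×3.39)×3.39 = 16.36 m²; P = b + 2y√(1+z²) = 2.86 + 2×3.39×1.156 = 10.7 m.
Hydraulic radius R = A/P = 16.36/10.7 = 1.529 m.
Manning's equation: Q = (1/n) A R^(2/3) S^(1/2) = (1/0.022) × 16.36 × 1.529^(2/3) × 0.002597^(1/2) = 50.3 m³/s.

Q = 50.3 m³/s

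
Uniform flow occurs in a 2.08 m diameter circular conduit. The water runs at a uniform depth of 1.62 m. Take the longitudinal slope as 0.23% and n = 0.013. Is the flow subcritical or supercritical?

For a circular section of diameter D = 2.08 m at depth y = 1.62 m, the central angle is θ = 2 arccos(1 − 2y/D) = 4.325 rad. Then A = (D²/8)(θ − sin θ) = 2.84 m² and P = Dθ/2 = 4.498 m.
Hydraulic radius R = A/P = 2.84/4.498 = 0.6313 m.
V = (1/n) R^(2/3) √S = (1/0.013) × 0.6313^(2/3) × √0.0023 = 2.715 m/s. Hydraulic depth D_h = A/T = 2.84/1.726 = 1.645 m.
Froude number Fr = V/√(g·D_h) = 2.715/√(9.81×1.645) = 0.676, which is less than 1, so the flow is subcritical.

subcritical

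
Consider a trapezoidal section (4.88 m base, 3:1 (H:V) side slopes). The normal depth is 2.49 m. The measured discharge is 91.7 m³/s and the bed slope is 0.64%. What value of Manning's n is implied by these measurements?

n = 0.035

With bottom width b = 4.88 m and side slope z = 3: A = (b + zy)y = (4.88 + 3×2.49)×2.49 = 30.75 m²; P = b + 2y√(1+z²) = 4.88 + 2×2.49×3.162 = 20.63 m.
Hydraulic radius R = A/P = 30.75/20.63 = 1.491 m.
Rearranging Manning's equation: n = (1/Q) A R^(2/3) S^(1/2) = (1/91.7) × 30.75 × 1.491^(2/3) × √0.0064 = 0.035.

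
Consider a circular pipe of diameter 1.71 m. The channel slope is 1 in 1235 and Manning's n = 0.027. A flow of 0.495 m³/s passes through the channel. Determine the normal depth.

Manning's equation rearranged: A R^(2/3) = nQ / (1·√S) = 0.027 × 0.495 / (√0.0008097) = 0.4697.
Trying y = 0.532 m: A R^(2/3) = 0.2738 — low.
Trying y = 0.71 m: A R^(2/3) = 0.47 — close enough.

y_n = 0.71 m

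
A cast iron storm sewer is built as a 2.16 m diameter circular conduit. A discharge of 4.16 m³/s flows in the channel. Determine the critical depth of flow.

At critical depth, Q² T / (g A³) = 1, i.e. A³/T = Q²/g = 4.16²/9.81 = 1.764.
Try y = 0.714 m: A³/T = 0.5811 — too small.
Try y = 1.15 m: A³/T = 3.619 — too large.
Try y = 0.953 m: A³/T = 1.765 — ≈ 1.764.

y_c = 0.953 m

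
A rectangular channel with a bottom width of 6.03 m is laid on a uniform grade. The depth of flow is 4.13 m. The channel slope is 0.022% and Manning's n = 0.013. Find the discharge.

Flow area A = b·y = 6.03 × 4.13 = 24.9 m². Wetted perimeter P = b + 2y = 6.03 + 2×4.13 = 14.29 m.
Hydraulic radius R = A/P = 24.9/14.29 = 1.743 m.
Manning's equation: Q = (1/n) A R^(2/3) S^(1/2) = (1/0.013) × 24.9 × 1.743^(2/3) × 0.00022^(1/2) = 41.1 m³/s.

Q = 41.1 m³/s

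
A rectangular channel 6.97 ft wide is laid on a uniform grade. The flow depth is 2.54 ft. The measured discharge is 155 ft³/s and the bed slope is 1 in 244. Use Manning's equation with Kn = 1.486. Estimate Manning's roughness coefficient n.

Flow area A = b·y = 6.97 × 2.54 = 17.7 ft². Wetted perimeter P = b + 2y = 6.97 + 2×2.54 = 12.05 ft.
Hydraulic radius R = A/P = 17.7/12.05 = 1.469 ft.
Rearranging Manning's equation: n = (1.486/Q) A R^(2/3) S^(1/2) = (1.486/155) × 17.7 × 1.469^(2/3) × √0.004098 = 0.014.

n = 0.014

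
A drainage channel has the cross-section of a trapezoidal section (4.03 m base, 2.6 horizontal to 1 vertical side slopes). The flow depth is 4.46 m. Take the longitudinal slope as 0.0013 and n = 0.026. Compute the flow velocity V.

With bottom width b = 4.03 m and side slope z = 2.6: A = (b + zy)y = (4.03 + 2.6×4.46)×4.46 = 69.69 m²; P = b + 2y√(1+z²) = 4.03 + 2×4.46×2.786 = 28.88 m.
Hydraulic radius R = A/P = 69.69/28.88 = 2.413 m.
From Manning's equation, V = (1/n) R^(2/3) S^(1/2) = (1/0.026) × 2.413^(2/3) × 0.0013^(1/2) = 2.5 m/s.

V = 2.5 m/s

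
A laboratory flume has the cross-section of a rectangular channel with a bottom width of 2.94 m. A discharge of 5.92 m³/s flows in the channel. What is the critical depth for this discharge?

y_c = 0.745 m

For a rectangular channel, critical depth y_c = (q²/g)^(1/3) where q = Q/b = 5.92/2.94 = 2.014 m²/s.
So y_c = (2.014²/9.81)^(1/3) = 0.745 m.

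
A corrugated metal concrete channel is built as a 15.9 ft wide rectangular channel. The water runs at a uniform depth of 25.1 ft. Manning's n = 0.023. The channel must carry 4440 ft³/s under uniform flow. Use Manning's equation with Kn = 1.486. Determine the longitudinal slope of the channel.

Flow area A = b·y = 15.9 × 25.1 = 399.1 ft². Wetted perimeter P = b + 2y = 15.9 + 2×25.1 = 66.1 ft.
Hydraulic radius R = A/P = 399.1/66.1 = 6.038 ft.
From Manning's equation, S = [nQ / (1.486 A R^(2/3))]² = [0.023 × 4440 / (1.486 × 399.1 × 6.038^(2/3))]² = 0.0027.

S = 0.0027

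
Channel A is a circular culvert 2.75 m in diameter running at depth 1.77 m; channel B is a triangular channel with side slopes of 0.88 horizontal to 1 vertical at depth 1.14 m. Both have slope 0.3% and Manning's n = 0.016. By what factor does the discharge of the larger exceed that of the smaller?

5.79

Channel A: For a circular section of diameter D = 2.75 m at depth y = 1.77 m, the central angle is θ = 2 arccos(1 − 2y/D) = 3.724 rad. Then A = (D²/8)(θ − sin θ) = 4.041 m² and P = Dθ/2 = 5.121 m. Hydraulic radius R = A/P = 4.041/5.121 = 0.7891 m. Q_A = (1/0.016)·4.041·0.7891^(2/3)·√0.003 = 11.81 m³/s.
Channel B: For a triangular section with side slope z = 0.88: A = zy² = 0.88×1.14² = 1.144 m²; P = 2y√(1+z²) = 2×1.14×1.332 = 3.037 m. Hydraulic radius R = A/P = 1.144/3.037 = 0.3766 m. Q_B = (1/0.016)·1.144·0.3766^(2/3)·√0.003 = 2.042 m³/s.
The larger discharge is 11.81 m³/s and the smaller is 2.042 m³/s; the ratio is 5.79.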